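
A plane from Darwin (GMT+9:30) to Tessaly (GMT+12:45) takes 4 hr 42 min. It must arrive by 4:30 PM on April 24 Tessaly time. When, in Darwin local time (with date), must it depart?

8:33 AM on Apr 24

Target arrival in UTC: 4:30 PM − 12:45 = 3:45 AM on Apr 24.
Subtract 4 hours and 42 minutes → departure 11:03 PM UTC on Apr 23.
Darwin is UTC+9:30: 11:03 PM + 9:30 = 8:33 AM on Apr 24.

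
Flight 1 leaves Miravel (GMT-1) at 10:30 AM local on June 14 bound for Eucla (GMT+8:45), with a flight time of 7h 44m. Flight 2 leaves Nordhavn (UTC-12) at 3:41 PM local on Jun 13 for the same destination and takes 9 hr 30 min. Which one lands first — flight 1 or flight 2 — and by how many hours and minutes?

Flight 1 in UTC: 10:30 AM + 1:00 = 11:30 AM on Jun 14.
+7 hours and 44 minutes → arrive 7:14 PM UTC on Jun 14.
Flight 2 in UTC: 3:41 PM + 12:00 = 3:41 AM on Jun 14.
+9 hours and 30 minutes → arrive 1:11 PM UTC on Jun 14.
Flight 2 lands earlier by 6 hours 3 minutes.

the second, by 6 hours 3 minutes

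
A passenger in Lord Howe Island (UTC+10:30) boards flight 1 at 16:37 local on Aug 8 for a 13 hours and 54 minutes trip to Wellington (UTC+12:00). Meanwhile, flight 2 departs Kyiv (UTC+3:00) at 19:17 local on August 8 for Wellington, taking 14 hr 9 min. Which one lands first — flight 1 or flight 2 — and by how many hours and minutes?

the first, by 10 hours 25 minutes

Flight 1 in UTC: 16:37 − 10:30 = 06:07 on Aug 8.
+13 hours and 54 minutes → arrive 20:01 UTC on Aug 8.
Flight 2 in UTC: 19:17 − 3:00 = 16:17 on Aug 8.
+14 hours 9 minutes → arrive 06:26 UTC on Aug 9.
Flight 1 lands earlier by 10 hours 25 minutes.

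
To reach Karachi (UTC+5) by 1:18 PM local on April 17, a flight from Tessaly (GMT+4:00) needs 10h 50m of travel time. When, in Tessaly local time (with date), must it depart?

Target arrival in UTC: 1:18 PM − 5:00 = 8:18 AM on Apr 17.
Subtract 10 hours and 50 minutes → departure 9:28 PM UTC on Apr 16.
Tessaly is UTC+4:00: 9:28 PM + 4:00 = 1:28 AM on Apr 17.

1:28 AM on Apr 17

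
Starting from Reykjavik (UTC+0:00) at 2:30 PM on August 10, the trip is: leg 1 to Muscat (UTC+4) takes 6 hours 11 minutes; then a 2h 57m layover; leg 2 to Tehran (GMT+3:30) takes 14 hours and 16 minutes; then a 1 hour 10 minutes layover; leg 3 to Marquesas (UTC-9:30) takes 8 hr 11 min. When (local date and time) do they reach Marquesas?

Reykjavik is at UTC+0, so departure is already 2:30 PM UTC on Aug 10.
Add 6 hours 11 minutes leg 1 → 8:41 PM UTC.
Add 2 hours and 57 minutes layover in Muscat → 11:38 PM UTC.
Add 14 hours and 16 minutes leg 2 → 1:54 PM UTC (Aug 11).
Add 1 hour 10 minutes layover in Tehran → 3:04 PM UTC.
Add 8 hours 11 minutes leg 3 → 11:15 PM UTC.
Marquesas is UTC−9:30, so local arrival = 11:15 PM − 9:30 = 1:45 PM on Aug 11.

1:45 PM on August 11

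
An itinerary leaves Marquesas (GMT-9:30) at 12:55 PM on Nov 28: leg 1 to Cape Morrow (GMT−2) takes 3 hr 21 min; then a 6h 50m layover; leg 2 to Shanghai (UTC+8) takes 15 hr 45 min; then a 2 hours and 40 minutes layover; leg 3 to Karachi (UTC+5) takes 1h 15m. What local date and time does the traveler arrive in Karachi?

9:16 AM on November 30

Convert departure to UTC: 12:55 PM + 9:30 = 10:25 PM UTC on Nov 28.
Add 3 hours 21 minutes leg 1 → 1:46 AM UTC (Nov 29).
Add 6 hours and 50 minutes layover in Cape Morrow → 8:36 AM UTC.
Add 15 hours 45 minutes leg 2 → 12:21 AM UTC (Nov 30).
Add 2 hours 40 minutes layover in Shanghai → 3:01 AM UTC.
Add 1 hour and 15 minutes leg 3 → 4:16 AM UTC.
Karachi is UTC+5:00, so local arrival = 4:16 AM + 5:00 = 9:16 AM on Nov 30.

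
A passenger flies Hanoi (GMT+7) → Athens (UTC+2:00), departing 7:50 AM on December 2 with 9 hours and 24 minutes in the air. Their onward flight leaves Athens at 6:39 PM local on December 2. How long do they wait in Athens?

Convert departure to UTC: 7:50 AM − 7:00 = 12:50 AM UTC on Dec 2.
Add 9 hours 24 minutes flight time → 10:14 AM UTC.
Athens is UTC+2:00, so local arrival = 10:14 AM + 2:00 = 12:14 PM on Dec 2.
Layover = 6:39 PM − 12:14 PM = 6 hours 25 minutes.

6 hours 25 minutes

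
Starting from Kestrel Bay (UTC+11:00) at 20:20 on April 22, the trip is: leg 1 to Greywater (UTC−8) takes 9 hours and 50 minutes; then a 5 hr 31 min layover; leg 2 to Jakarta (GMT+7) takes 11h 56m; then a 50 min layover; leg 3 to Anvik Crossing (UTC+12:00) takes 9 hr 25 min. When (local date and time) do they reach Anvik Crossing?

10:52 on April 24

Convert departure to UTC: 20:20 − 11:00 = 09:20 UTC on Apr 22.
Add 9 hours 50 minutes leg 1 → 19:10 UTC.
Add 5 hours and 31 minutes layover in Greywater → 00:41 UTC (Apr 23).
Add 11 hours 56 minutes leg 2 → 12:37 UTC.
Add 50 minutes layover in Jakarta → 13:27 UTC.
Add 9 hours 25 minutes leg 3 → 22:52 UTC.
Anvik Crossing is UTC+12:00, so local arrival = 22:52 + 12:00 = 10:52 on Apr 24.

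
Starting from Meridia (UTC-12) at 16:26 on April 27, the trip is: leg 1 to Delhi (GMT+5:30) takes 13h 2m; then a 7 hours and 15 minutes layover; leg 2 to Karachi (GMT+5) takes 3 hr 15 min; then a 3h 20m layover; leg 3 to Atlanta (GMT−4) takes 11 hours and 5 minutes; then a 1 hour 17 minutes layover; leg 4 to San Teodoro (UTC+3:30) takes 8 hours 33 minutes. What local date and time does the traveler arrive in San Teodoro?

07:43 on April 30

Convert departure to UTC: 16:26 + 12:00 = 04:26 UTC on Apr 28.
Add 13 hours 2 minutes leg 1 → 17:28 UTC.
Add 7 hours and 15 minutes layover in Delhi → 00:43 UTC (Apr 29).
Add 3 hours 15 minutes leg 2 → 03:58 UTC.
Add 3 hours and 20 minutes layover in Karachi → 07:18 UTC.
Add 11 hours and 5 minutes leg 3 → 18:23 UTC.
Add 1 hour 17 minutes layover in Atlanta → 19:40 UTC.
Add 8 hours and 33 minutes leg 4 → 04:13 UTC (Apr 30).
San Teodoro is UTC+3:30, so local arrival = 04:13 + 3:30 = 07:43 on Apr 30.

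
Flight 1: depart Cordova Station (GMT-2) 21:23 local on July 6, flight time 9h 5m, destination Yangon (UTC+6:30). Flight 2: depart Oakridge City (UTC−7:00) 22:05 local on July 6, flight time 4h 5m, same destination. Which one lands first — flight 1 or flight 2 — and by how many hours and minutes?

Flight 1 in UTC: 21:23 + 2:00 = 23:23 on Jul 6.
+9 hours 5 minutes → arrive 08:28 UTC on Jul 7.
Flight 2 in UTC: 22:05 + 7:00 = 05:05 on Jul 7.
+4 hours and 5 minutes → arrive 09:10 UTC on Jul 7.
Flight 1 lands earlier by 42 minutes.

the first, by 42 minutes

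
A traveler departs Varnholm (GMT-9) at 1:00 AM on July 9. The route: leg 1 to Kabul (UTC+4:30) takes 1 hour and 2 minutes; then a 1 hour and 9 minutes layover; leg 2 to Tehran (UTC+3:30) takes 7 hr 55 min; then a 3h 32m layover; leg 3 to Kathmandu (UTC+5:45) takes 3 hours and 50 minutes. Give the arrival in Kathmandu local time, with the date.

Convert departure to UTC: 1:00 AM + 9:00 = 10:00 AM UTC on Jul 9.
Add 1 hour 2 minutes leg 1 → 11:02 AM UTC.
Add 1 hour and 9 minutes layover in Kabul → 12:11 PM UTC.
Add 7 hours and 55 minutes leg 2 → 8:06 PM UTC.
Add 3 hours and 32 minutes layover in Tehran → 11:38 PM UTC.
Add 3 hours and 50 minutes leg 3 → 3:28 AM UTC (Jul 10).
Kathmandu is UTC+5:45, so local arrival = 3:28 AM + 5:45 = 9:13 AM on Jul 10.

9:13 AM on Jul 10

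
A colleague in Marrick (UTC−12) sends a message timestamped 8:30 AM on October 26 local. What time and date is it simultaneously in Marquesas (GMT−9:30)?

11:00 AM on Oct 26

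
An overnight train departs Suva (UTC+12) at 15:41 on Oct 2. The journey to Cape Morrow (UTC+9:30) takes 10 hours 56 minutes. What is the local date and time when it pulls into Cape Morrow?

Cape Morrow is 2:30 behind Suva.
After 10 hours and 56 minutes it is 02:37 (Oct 3) in Suva.
Shift by the zone difference: 02:37 − 2:30 = 00:07 on Oct 3 in Cape Morrow.

00:07 on October 3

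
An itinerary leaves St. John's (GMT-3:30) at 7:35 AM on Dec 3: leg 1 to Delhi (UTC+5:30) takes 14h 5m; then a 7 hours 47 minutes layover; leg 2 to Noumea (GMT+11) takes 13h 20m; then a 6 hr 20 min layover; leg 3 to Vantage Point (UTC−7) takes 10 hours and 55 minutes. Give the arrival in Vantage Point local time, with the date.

Convert departure to UTC: 7:35 AM + 3:30 = 11:05 AM UTC on Dec 3.
Add 14 hours and 5 minutes leg 1 → 1:10 AM UTC (Dec 4).
Add 7 hours and 47 minutes layover in Delhi → 8:57 AM UTC.
Add 13 hours 20 minutes leg 2 → 10:17 PM UTC.
Add 6 hours 20 minutes layover in Noumea → 4:37 AM UTC (Dec 5).
Add 10 hours and 55 minutes leg 3 → 3:32 PM UTC.
Vantage Point is UTC−7:00, so local arrival = 3:32 PM − 7:00 = 8:32 AM on Dec 5.

8:32 AM on December 5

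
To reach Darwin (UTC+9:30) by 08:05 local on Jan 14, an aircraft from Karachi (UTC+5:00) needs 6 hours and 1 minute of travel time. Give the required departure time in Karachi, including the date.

21:34 on January 13

Target arrival in UTC: 08:05 − 9:30 = 22:35 on Jan 13.
Subtract 6 hours and 1 minute → departure 16:34 UTC on Jan 13.
Karachi is UTC+5:00: 16:34 + 5:00 = 21:34 on Jan 13.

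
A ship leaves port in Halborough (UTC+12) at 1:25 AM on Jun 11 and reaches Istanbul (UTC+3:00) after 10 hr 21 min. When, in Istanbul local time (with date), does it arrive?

2:46 AM on June 11

Convert departure to UTC: 1:25 AM − 12:00 = 1:25 PM UTC on Jun 10.
Add 10 hours 21 minutes travel time → 11:46 PM UTC.
Istanbul is UTC+3:00, so local arrival = 11:46 PM + 3:00 = 2:46 AM on Jun 11.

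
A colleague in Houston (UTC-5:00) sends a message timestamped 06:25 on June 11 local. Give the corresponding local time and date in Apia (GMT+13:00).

In UTC: 06:25 + 5:00 = 11:25 on Jun 11.
Apia is UTC+13:00: 11:25 + 13:00 = 00:25 on Jun 12.

00:25 on June 12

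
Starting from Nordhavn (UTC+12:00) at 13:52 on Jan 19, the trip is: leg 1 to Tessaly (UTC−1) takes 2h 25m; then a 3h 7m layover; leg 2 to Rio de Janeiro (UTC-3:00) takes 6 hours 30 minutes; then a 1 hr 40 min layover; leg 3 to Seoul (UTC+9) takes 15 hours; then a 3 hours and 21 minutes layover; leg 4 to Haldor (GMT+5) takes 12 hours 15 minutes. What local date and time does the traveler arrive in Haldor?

03:10 on January 21

Convert departure to UTC: 13:52 − 12:00 = 01:52 UTC on Jan 19.
Add 2 hours and 25 minutes leg 1 → 04:17 UTC.
Add 3 hours and 7 minutes layover in Tessaly → 07:24 UTC.
Add 6 hours 30 minutes leg 2 → 13:54 UTC.
Add 1 hour 40 minutes layover in Rio de Janeiro → 15:34 UTC.
Add 15 hours leg 3 → 06:34 UTC (Jan 20).
Add 3 hours 21 minutes layover in Seoul → 09:55 UTC.
Add 12 hours and 15 minutes leg 4 → 22:10 UTC.
Haldor is UTC+5:00, so local arrival = 22:10 + 5:00 = 03:10 on Jan 21.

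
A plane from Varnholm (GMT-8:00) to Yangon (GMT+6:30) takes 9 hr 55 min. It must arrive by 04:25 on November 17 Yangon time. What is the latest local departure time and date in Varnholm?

04:00 on November 16

Target arrival in UTC: 04:25 − 6:30 = 21:55 on Nov 16.
Subtract 9 hours 55 minutes → departure 12:00 UTC on Nov 16.
Varnholm is UTC−8:00: 12:00 − 8:00 = 04:00 on Nov 16.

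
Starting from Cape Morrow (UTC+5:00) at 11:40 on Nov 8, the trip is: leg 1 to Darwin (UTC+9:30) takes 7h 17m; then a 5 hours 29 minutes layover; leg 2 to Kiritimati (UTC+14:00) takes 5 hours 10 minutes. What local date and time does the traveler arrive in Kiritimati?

Convert departure to UTC: 11:40 − 5:00 = 06:40 UTC on Nov 8.
Add 7 hours and 17 minutes leg 1 → 13:57 UTC.
Add 5 hours and 29 minutes layover in Darwin → 19:26 UTC.
Add 5 hours 10 minutes leg 2 → 00:36 UTC (Nov 9).
Kiritimati is UTC+14:00, so local arrival = 00:36 + 14:00 = 14:36 on Nov 9.

14:36 on Nov 9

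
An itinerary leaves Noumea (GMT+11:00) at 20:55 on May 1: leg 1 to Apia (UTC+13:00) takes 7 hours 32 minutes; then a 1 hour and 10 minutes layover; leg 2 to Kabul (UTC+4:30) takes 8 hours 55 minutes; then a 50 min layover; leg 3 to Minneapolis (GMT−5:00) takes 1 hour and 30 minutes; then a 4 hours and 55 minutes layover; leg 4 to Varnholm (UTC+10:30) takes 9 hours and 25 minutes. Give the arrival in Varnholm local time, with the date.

06:42 on May 3

Convert departure to UTC: 20:55 − 11:00 = 09:55 UTC on May 1.
Add 7 hours and 32 minutes leg 1 → 17:27 UTC.
Add 1 hour and 10 minutes layover in Apia → 18:37 UTC.
Add 8 hours 55 minutes leg 2 → 03:32 UTC (May 2).
Add 50 minutes layover in Kabul → 04:22 UTC.
Add 1 hour 30 minutes leg 3 → 05:52 UTC.
Add 4 hours 55 minutes layover in Minneapolis → 10:47 UTC.
Add 9 hours 25 minutes leg 4 → 20:12 UTC.
Varnholm is UTC+10:30, so local arrival = 20:12 + 10:30 = 06:42 on May 3.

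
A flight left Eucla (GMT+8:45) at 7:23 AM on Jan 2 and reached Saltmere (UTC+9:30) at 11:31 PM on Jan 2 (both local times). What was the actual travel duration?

15 hours 23 minutes

Departure in UTC: 7:23 AM − 8:45 = 10:38 PM on Jan 1.
Arrival in UTC: 11:31 PM − 9:30 = 2:01 PM on Jan 2.
Elapsed = 2:01 PM − 10:38 PM (+1 day) = 15 hours 23 minutes.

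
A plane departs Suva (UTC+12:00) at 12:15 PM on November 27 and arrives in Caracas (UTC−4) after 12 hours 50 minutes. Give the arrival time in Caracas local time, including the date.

Caracas is 16:00 behind Suva.
After 12 hours 50 minutes it is 1:05 AM (Nov 28) in Suva.
Shift by the zone difference: 1:05 AM − 16:00 = 9:05 AM on Nov 27 in Caracas.

9:05 AM on November 27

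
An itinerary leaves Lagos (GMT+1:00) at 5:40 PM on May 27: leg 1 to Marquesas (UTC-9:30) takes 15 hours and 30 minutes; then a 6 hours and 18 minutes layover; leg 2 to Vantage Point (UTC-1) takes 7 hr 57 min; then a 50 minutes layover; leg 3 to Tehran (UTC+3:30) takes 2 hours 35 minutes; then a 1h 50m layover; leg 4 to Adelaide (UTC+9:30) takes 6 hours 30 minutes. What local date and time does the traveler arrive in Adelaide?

7:40 PM on May 29

Convert departure to UTC: 5:40 PM − 1:00 = 4:40 PM UTC on May 27.
Add 15 hours 30 minutes leg 1 → 8:10 AM UTC (May 28).
Add 6 hours 18 minutes layover in Marquesas → 2:28 PM UTC.
Add 7 hours and 57 minutes leg 2 → 10:25 PM UTC.
Add 50 minutes layover in Vantage Point → 11:15 PM UTC.
Add 2 hours 35 minutes leg 3 → 1:50 AM UTC (May 29).
Add 1 hour 50 minutes layover in Tehran → 3:40 AM UTC.
Add 6 hours and 30 minutes leg 4 → 10:10 AM UTC.
Adelaide is UTC+9:30, so local arrival = 10:10 AM + 9:30 = 7:40 PM on May 29.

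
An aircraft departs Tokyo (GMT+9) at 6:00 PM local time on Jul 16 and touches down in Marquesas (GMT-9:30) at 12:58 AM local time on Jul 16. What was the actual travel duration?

1 hour 28 minutes

Departure in UTC: 6:00 PM − 9:00 = 9:00 AM on Jul 16.
Arrival in UTC: 12:58 AM + 9:30 = 10:28 AM on Jul 16.
Elapsed = 10:28 AM − 9:00 AM = 1 hour 28 minutes.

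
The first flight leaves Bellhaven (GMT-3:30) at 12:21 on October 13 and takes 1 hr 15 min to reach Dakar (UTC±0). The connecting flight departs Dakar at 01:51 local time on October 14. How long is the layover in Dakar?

Convert departure to UTC: 12:21 + 3:30 = 15:51 UTC on Oct 13.
Add 1 hour 15 minutes flight time → 17:06 UTC.
Dakar is UTC+0, so local arrival is the same: 17:06 on Oct 13.
Layover = 01:51 − 17:06 (+1 day) = 8 hours 45 minutes.

8 hours 45 minutes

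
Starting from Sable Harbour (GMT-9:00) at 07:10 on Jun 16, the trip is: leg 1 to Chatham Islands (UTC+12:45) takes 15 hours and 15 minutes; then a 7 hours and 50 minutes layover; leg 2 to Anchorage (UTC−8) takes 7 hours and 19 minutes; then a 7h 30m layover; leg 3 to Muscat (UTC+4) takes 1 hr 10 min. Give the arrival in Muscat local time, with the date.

Convert departure to UTC: 07:10 + 9:00 = 16:10 UTC on Jun 16.
Add 15 hours and 15 minutes leg 1 → 07:25 UTC (Jun 17).
Add 7 hours and 50 minutes layover in Chatham Islands → 15:15 UTC.
Add 7 hours 19 minutes leg 2 → 22:34 UTC.
Add 7 hours 30 minutes layover in Anchorage → 06:04 UTC (Jun 18).
Add 1 hour 10 minutes leg 3 → 07:14 UTC.
Muscat is UTC+4:00, so local arrival = 07:14 + 4:00 = 11:14 on Jun 18.

11:14 on June 18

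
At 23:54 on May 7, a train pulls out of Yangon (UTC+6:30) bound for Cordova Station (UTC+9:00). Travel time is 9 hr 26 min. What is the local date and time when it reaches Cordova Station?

Convert departure to UTC: 23:54 − 6:30 = 17:24 UTC on May 7.
Add 9 hours 26 minutes travel time → 02:50 UTC (May 8).
Cordova Station is UTC+9:00, so local arrival = 02:50 + 9:00 = 11:50 on May 8.

11:50 on May 8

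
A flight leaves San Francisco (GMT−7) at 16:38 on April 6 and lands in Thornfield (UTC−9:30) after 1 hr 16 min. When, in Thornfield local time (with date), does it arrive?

Thornfield is 2:30 behind San Francisco.
After 1 hour and 16 minutes it is 17:54 in San Francisco.
Shift by the zone difference: 17:54 − 2:30 = 15:24 on Apr 6 in Thornfield.

15:24 on Apr 6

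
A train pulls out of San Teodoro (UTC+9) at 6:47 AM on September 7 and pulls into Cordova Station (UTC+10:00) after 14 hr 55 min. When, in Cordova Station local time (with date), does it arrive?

10:42 PM on September 7

Cordova Station is 1:00 ahead of San Teodoro.
After 14 hours 55 minutes it is 9:42 PM in San Teodoro.
Shift by the zone difference: 9:42 PM + 1:00 = 10:42 PM on Sep 7 in Cordova Station.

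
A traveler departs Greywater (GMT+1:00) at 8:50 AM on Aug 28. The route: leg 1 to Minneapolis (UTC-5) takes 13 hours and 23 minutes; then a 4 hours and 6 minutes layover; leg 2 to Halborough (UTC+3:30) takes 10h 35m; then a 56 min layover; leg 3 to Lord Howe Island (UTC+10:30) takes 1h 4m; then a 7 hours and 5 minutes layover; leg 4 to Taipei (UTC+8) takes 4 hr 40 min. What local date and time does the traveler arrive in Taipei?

Convert departure to UTC: 8:50 AM − 1:00 = 7:50 AM UTC on Aug 28.
Add 13 hours and 23 minutes leg 1 → 9:13 PM UTC.
Add 4 hours 6 minutes layover in Minneapolis → 1:19 AM UTC (Aug 29).
Add 10 hours 35 minutes leg 2 → 11:54 AM UTC.
Add 56 minutes layover in Halborough → 12:50 PM UTC.
Add 1 hour and 4 minutes leg 3 → 1:54 PM UTC.
Add 7 hours 5 minutes layover in Lord Howe Island → 8:59 PM UTC.
Add 4 hours and 40 minutes leg 4 → 1:39 AM UTC (Aug 30).
Taipei is UTC+8:00, so local arrival = 1:39 AM + 8:00 = 9:39 AM on Aug 30.

9:39 AM on Aug 30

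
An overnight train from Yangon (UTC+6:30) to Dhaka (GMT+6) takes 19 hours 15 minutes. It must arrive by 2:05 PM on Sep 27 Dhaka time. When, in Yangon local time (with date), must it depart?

7:20 PM on September 26

Target arrival in UTC: 2:05 PM − 6:00 = 8:05 AM on Sep 27.
Subtract 19 hours and 15 minutes → departure 12:50 PM UTC on Sep 26.
Yangon is UTC+6:30: 12:50 PM + 6:30 = 7:20 PM on Sep 26.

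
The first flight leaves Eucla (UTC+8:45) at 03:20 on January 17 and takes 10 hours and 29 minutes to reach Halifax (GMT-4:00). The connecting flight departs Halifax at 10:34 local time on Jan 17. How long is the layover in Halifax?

9 hours 30 minutes

Convert departure to UTC: 03:20 − 8:45 = 18:35 UTC on Jan 16.
Add 10 hours 29 minutes flight time → 05:04 UTC (Jan 17).
Halifax is UTC−4:00, so local arrival = 05:04 − 4:00 = 01:04 on Jan 17.
Layover = 10:34 − 01:04 = 9 hours 30 minutes.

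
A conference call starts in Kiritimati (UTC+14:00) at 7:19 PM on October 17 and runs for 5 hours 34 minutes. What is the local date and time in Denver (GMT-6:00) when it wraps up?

4:53 AM on October 17

Convert start to UTC: 7:19 PM − 14:00 = 5:19 AM UTC on Oct 17.
Add 5 hours 34 minutes duration → 10:53 AM UTC.
Denver is UTC−6:00, so local end time = 10:53 AM − 6:00 = 4:53 AM on Oct 17.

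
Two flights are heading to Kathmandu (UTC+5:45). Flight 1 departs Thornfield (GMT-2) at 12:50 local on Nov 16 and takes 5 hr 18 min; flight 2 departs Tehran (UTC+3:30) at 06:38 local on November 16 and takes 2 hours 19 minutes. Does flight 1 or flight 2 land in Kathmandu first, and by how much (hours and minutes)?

Flight 1 in UTC: 12:50 + 2:00 = 14:50 on Nov 16.
+5 hours and 18 minutes → arrive 20:08 UTC on Nov 16.
Flight 2 in UTC: 06:38 − 3:30 = 03:08 on Nov 16.
+2 hours 19 minutes → arrive 05:27 UTC on Nov 16.
Flight 2 lands earlier by 14 hours 41 minutes.

the second, by 14 hours 41 minutes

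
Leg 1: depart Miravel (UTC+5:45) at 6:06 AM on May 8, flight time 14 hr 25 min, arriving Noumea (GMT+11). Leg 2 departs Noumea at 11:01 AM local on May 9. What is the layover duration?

9 hours 15 minutes

Convert departure to UTC: 6:06 AM − 5:45 = 12:21 AM UTC on May 8.
Add 14 hours and 25 minutes flight time → 2:46 PM UTC.
Noumea is UTC+11:00, so local arrival = 2:46 PM + 11:00 = 1:46 AM on May 9.
Layover = 11:01 AM − 1:46 AM = 9 hours 15 minutes.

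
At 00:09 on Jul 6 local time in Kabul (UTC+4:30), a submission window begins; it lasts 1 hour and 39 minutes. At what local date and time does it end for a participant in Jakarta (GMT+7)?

04:18 on July 6

Convert start to UTC: 00:09 − 4:30 = 19:39 UTC on Jul 5.
Add 1 hour 39 minutes duration → 21:18 UTC.
Jakarta is UTC+7:00, so local end time = 21:18 + 7:00 = 04:18 on Jul 6.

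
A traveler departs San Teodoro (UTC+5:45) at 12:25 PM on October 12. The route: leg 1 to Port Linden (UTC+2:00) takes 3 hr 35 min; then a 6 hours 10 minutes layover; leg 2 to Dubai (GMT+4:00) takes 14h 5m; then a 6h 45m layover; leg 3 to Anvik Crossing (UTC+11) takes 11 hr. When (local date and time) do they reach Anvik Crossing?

Convert departure to UTC: 12:25 PM − 5:45 = 6:40 AM UTC on Oct 12.
Add 3 hours 35 minutes leg 1 → 10:15 AM UTC.
Add 6 hours and 10 minutes layover in Port Linden → 4:25 PM UTC.
Add 14 hours 5 minutes leg 2 → 6:30 AM UTC (Oct 13).
Add 6 hours 45 minutes layover in Dubai → 1:15 PM UTC.
Add 11 hours leg 3 → 12:15 AM UTC (Oct 14).
Anvik Crossing is UTC+11:00, so local arrival = 12:15 AM + 11:00 = 11:15 AM on Oct 14.

11:15 AM on Oct 14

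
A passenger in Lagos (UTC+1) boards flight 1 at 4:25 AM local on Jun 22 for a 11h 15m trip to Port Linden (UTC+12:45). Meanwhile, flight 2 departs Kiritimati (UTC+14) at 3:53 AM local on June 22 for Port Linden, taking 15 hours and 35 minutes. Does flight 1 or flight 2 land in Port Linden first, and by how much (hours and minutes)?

the second, by 9 hours 12 minutes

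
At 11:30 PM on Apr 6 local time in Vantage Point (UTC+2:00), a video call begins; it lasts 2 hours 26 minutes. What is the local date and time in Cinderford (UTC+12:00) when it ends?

11:56 AM on April 7

Convert start to UTC: 11:30 PM − 2:00 = 9:30 PM UTC on Apr 6.
Add 2 hours 26 minutes duration → 11:56 PM UTC.
Cinderford is UTC+12:00, so local end time = 11:56 PM + 12:00 = 11:56 AM on Apr 7.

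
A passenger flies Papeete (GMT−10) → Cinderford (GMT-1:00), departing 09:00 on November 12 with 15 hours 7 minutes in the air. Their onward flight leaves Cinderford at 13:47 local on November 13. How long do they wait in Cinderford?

Convert departure to UTC: 09:00 + 10:00 = 19:00 UTC on Nov 12.
Add 15 hours 7 minutes flight time → 10:07 UTC (Nov 13).
Cinderford is UTC−1:00, so local arrival = 10:07 − 1:00 = 09:07 on Nov 13.
Layover = 13:47 − 09:07 = 4 hours 40 minutes.

4 hours 40 minutes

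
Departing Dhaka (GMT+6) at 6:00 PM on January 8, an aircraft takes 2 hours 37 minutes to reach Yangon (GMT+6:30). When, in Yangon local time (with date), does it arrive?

Convert departure to UTC: 6:00 PM − 6:00 = 12:00 PM UTC on Jan 8.
Add 2 hours 37 minutes travel time → 2:37 PM UTC.
Yangon is UTC+6:30, so local arrival = 2:37 PM + 6:30 = 9:07 PM on Jan 8.

9:07 PM on Jan 8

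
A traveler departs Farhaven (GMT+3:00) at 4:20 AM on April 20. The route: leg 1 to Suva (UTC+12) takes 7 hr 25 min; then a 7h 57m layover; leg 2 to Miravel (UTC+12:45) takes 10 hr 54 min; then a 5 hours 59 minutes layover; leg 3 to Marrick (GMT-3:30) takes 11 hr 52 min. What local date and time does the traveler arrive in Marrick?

5:57 PM on April 21

Convert departure to UTC: 4:20 AM − 3:00 = 1:20 AM UTC on Apr 20.
Add 7 hours 25 minutes leg 1 → 8:45 AM UTC.
Add 7 hours 57 minutes layover in Suva → 4:42 PM UTC.
Add 10 hours 54 minutes leg 2 → 3:36 AM UTC (Apr 21).
Add 5 hours and 59 minutes layover in Miravel → 9:35 AM UTC.
Add 11 hours and 52 minutes leg 3 → 9:27 PM UTC.
Marrick is UTC−3:30, so local arrival = 9:27 PM − 3:30 = 5:57 PM on Apr 21.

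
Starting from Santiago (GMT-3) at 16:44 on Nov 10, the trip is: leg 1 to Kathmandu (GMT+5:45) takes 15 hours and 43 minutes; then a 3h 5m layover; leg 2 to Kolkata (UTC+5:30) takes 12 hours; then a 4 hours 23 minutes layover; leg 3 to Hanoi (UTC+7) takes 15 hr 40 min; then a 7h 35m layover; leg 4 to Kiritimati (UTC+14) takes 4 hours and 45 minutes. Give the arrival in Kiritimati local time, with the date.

Convert departure to UTC: 16:44 + 3:00 = 19:44 UTC on Nov 10.
Add 15 hours and 43 minutes leg 1 → 11:27 UTC (Nov 11).
Add 3 hours 5 minutes layover in Kathmandu → 14:32 UTC.
Add 12 hours leg 2 → 02:32 UTC (Nov 12).
Add 4 hours and 23 minutes layover in Kolkata → 06:55 UTC.
Add 15 hours and 40 minutes leg 3 → 22:35 UTC.
Add 7 hours 35 minutes layover in Hanoi → 06:10 UTC (Nov 13).
Add 4 hours 45 minutes leg 4 → 10:55 UTC.
Kiritimati is UTC+14:00, so local arrival = 10:55 + 14:00 = 00:55 on Nov 14.

00:55 on November 14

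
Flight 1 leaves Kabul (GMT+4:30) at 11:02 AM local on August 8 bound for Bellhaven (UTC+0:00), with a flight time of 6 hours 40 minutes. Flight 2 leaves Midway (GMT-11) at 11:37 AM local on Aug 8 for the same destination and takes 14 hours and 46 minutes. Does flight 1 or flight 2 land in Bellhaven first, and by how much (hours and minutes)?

the first, by 24 hours 11 minutes

Flight 1 in UTC: 11:02 AM − 4:30 = 6:32 AM on Aug 8.
+6 hours and 40 minutes → arrive 1:12 PM UTC on Aug 8.
Flight 2 in UTC: 11:37 AM + 11:00 = 10:37 PM on Aug 8.
+14 hours 46 minutes → arrive 1:23 PM UTC on Aug 9.
Flight 1 lands earlier by 24 hours 11 minutes.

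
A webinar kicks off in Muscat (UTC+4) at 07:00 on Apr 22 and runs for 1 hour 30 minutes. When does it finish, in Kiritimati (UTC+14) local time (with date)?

Kiritimati is 10:00 ahead of Muscat.
After 1 hour and 30 minutes it is 08:30 in Muscat.
Shift by the zone difference: 08:30 + 10:00 = 18:30 on Apr 22 in Kiritimati.

18:30 on April 22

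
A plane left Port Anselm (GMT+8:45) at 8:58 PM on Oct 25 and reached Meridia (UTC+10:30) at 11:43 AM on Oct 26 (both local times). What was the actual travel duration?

Departure in UTC: 8:58 PM − 8:45 = 12:13 PM on Oct 25.
Arrival in UTC: 11:43 AM − 10:30 = 1:13 AM on Oct 26.
Elapsed = 1:13 AM − 12:13 PM (+1 day) = 13 hours.

13 hours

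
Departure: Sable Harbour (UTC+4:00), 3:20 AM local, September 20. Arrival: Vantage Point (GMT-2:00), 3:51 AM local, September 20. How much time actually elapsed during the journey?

Departure in UTC: 3:20 AM − 4:00 = 11:20 PM on Sep 19.
Arrival in UTC: 3:51 AM + 2:00 = 5:51 AM on Sep 20.
Elapsed = 5:51 AM − 11:20 PM (+1 day) = 6 hours 31 minutes.

6 hours 31 minutes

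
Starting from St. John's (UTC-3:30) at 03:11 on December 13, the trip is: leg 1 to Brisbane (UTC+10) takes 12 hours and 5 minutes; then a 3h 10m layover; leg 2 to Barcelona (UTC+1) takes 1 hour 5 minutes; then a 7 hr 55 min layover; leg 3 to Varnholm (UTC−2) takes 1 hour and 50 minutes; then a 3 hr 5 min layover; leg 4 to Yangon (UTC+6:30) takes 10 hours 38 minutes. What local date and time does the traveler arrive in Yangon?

Convert departure to UTC: 03:11 + 3:30 = 06:41 UTC on Dec 13.
Add 12 hours 5 minutes leg 1 → 18:46 UTC.
Add 3 hours and 10 minutes layover in Brisbane → 21:56 UTC.
Add 1 hour 5 minutes leg 2 → 23:01 UTC.
Add 7 hours and 55 minutes layover in Barcelona → 06:56 UTC (Dec 14).
Add 1 hour and 50 minutes leg 3 → 08:46 UTC.
Add 3 hours and 5 minutes layover in Varnholm → 11:51 UTC.
Add 10 hours and 38 minutes leg 4 → 22:29 UTC.
Yangon is UTC+6:30, so local arrival = 22:29 + 6:30 = 04:59 on Dec 15.

04:59 on December 15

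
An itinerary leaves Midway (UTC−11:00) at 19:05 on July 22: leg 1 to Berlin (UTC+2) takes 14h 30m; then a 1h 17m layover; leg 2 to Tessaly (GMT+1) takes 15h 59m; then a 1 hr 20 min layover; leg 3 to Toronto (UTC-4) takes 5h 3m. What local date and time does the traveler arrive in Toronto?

Convert departure to UTC: 19:05 + 11:00 = 06:05 UTC on Jul 23.
Add 14 hours and 30 minutes leg 1 → 20:35 UTC.
Add 1 hour 17 minutes layover in Berlin → 21:52 UTC.
Add 15 hours 59 minutes leg 2 → 13:51 UTC (Jul 24).
Add 1 hour 20 minutes layover in Tessaly → 15:11 UTC.
Add 5 hours 3 minutes leg 3 → 20:14 UTC.
Toronto is UTC−4:00, so local arrival = 20:14 − 4:00 = 16:14 on Jul 24.

16:14 on Jul 24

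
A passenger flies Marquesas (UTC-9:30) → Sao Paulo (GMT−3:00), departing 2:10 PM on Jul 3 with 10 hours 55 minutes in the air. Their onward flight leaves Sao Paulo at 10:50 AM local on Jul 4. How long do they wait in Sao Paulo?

3 hours 15 minutes

Convert departure to UTC: 2:10 PM + 9:30 = 11:40 PM UTC on Jul 3.
Add 10 hours 55 minutes flight time → 10:35 AM UTC (Jul 4).
Sao Paulo is UTC−3:00, so local arrival = 10:35 AM − 3:00 = 7:35 AM on Jul 4.
Layover = 10:50 AM − 7:35 AM = 3 hours 15 minutes.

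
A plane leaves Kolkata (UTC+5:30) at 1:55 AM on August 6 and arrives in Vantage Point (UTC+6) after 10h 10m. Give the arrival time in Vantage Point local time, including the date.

12:35 PM on August 6

Convert departure to UTC: 1:55 AM − 5:30 = 8:25 PM UTC on Aug 5.
Add 10 hours 10 minutes travel time → 6:35 AM UTC (Aug 6).
Vantage Point is UTC+6:00, so local arrival = 6:35 AM + 6:00 = 12:35 PM on Aug 6.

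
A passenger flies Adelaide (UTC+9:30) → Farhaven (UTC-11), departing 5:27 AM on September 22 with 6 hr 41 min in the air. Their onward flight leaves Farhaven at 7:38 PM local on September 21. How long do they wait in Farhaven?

Convert departure to UTC: 5:27 AM − 9:30 = 7:57 PM UTC on Sep 21.
Add 6 hours and 41 minutes flight time → 2:38 AM UTC (Sep 22).
Farhaven is UTC−11:00, so local arrival = 2:38 AM − 11:00 = 3:38 PM on Sep 21.
Layover = 7:38 PM − 3:38 PM = 4 hours.

4 hours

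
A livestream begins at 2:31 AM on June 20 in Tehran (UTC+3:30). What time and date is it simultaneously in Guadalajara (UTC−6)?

5:01 PM on June 19

In UTC: 2:31 AM − 3:30 = 11:01 PM on Jun 19.
Guadalajara is UTC−6:00: 11:01 PM − 6:00 = 5:01 PM on Jun 19.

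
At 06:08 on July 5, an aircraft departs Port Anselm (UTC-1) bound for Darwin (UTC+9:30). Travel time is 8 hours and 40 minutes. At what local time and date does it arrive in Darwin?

Convert departure to UTC: 06:08 + 1:00 = 07:08 UTC on Jul 5.
Add 8 hours and 40 minutes travel time → 15:48 UTC.
Darwin is UTC+9:30, so local arrival = 15:48 + 9:30 = 01:18 on Jul 6.

01:18 on Jul 6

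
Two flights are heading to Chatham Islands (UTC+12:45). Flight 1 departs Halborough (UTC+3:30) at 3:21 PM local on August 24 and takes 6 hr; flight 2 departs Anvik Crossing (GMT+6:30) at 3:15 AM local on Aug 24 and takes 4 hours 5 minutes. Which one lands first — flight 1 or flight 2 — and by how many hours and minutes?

the second, by 17 hours 1 minute

Flight 1 in UTC: 3:21 PM − 3:30 = 11:51 AM on Aug 24.
+6 hours → arrive 5:51 PM UTC on Aug 24.
Flight 2 in UTC: 3:15 AM − 6:30 = 8:45 PM on Aug 23.
+4 hours 5 minutes → arrive 12:50 AM UTC on Aug 24.
Flight 2 lands earlier by 17 hours 1 minute.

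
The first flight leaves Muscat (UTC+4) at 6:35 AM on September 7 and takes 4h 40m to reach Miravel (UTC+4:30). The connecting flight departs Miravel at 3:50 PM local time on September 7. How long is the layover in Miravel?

Convert departure to UTC: 6:35 AM − 4:00 = 2:35 AM UTC on Sep 7.
Add 4 hours 40 minutes flight time → 7:15 AM UTC.
Miravel is UTC+4:30, so local arrival = 7:15 AM + 4:30 = 11:45 AM on Sep 7.
Layover = 3:50 PM − 11:45 AM = 4 hours 5 minutes.

4 hours 5 minutes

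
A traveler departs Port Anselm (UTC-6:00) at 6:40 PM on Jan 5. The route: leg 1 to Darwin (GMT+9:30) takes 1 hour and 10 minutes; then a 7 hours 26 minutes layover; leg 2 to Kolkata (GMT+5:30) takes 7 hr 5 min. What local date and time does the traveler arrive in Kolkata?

9:51 PM on Jan 6

Convert departure to UTC: 6:40 PM + 6:00 = 12:40 AM UTC on Jan 6.
Add 1 hour 10 minutes leg 1 → 1:50 AM UTC.
Add 7 hours 26 minutes layover in Darwin → 9:16 AM UTC.
Add 7 hours and 5 minutes leg 2 → 4:21 PM UTC.
Kolkata is UTC+5:30, so local arrival = 4:21 PM + 5:30 = 9:51 PM on Jan 6.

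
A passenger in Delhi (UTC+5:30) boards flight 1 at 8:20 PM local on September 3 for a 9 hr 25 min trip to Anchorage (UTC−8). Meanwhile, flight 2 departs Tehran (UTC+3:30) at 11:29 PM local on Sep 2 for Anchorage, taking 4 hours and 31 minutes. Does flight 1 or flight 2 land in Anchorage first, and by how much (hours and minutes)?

the second, by 23 hours 45 minutes

Flight 1 in UTC: 8:20 PM − 5:30 = 2:50 PM on Sep 3.
+9 hours 25 minutes → arrive 12:15 AM UTC on Sep 4.
Flight 2 in UTC: 11:29 PM − 3:30 = 7:59 PM on Sep 2.
+4 hours 31 minutes → arrive 12:30 AM UTC on Sep 3.
Flight 2 lands earlier by 23 hours 45 minutes.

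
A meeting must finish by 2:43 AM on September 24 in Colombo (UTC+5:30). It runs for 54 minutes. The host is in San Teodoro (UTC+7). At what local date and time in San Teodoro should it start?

3:19 AM on September 24

Target end time in UTC: 2:43 AM − 5:30 = 9:13 PM on Sep 23.
Subtract 54 minutes → start 8:19 PM UTC on Sep 23.
San Teodoro is UTC+7:00: 8:19 PM + 7:00 = 3:19 AM on Sep 24.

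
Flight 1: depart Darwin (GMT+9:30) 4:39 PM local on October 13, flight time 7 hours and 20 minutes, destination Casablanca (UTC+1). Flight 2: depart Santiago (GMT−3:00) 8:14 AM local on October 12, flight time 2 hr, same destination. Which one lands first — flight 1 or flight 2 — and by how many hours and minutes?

the second, by 25 hours 15 minutes

Flight 1 in UTC: 4:39 PM − 9:30 = 7:09 AM on Oct 13.
+7 hours and 20 minutes → arrive 2:29 PM UTC on Oct 13.
Flight 2 in UTC: 8:14 AM + 3:00 = 11:14 AM on Oct 12.
+2 hours → arrive 1:14 PM UTC on Oct 12.
Flight 2 lands earlier by 25 hours 15 minutes.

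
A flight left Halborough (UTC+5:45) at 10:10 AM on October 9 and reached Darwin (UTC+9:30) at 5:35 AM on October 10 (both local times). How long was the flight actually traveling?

Departure in UTC: 10:10 AM − 5:45 = 4:25 AM on Oct 9.
Arrival in UTC: 5:35 AM − 9:30 = 8:05 PM on Oct 9.
Elapsed = 8:05 PM − 4:25 AM = 15 hours 40 minutes.

15 hours 40 minutes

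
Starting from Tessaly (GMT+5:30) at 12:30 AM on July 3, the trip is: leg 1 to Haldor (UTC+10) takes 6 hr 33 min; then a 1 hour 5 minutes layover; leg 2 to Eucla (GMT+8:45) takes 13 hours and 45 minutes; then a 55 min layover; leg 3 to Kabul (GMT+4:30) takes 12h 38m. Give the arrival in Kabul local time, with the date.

10:26 AM on July 4

Convert departure to UTC: 12:30 AM − 5:30 = 7:00 PM UTC on Jul 2.
Add 6 hours and 33 minutes leg 1 → 1:33 AM UTC (Jul 3).
Add 1 hour 5 minutes layover in Haldor → 2:38 AM UTC.
Add 13 hours 45 minutes leg 2 → 4:23 PM UTC.
Add 55 minutes layover in Eucla → 5:18 PM UTC.
Add 12 hours and 38 minutes leg 3 → 5:56 AM UTC (Jul 4).
Kabul is UTC+4:30, so local arrival = 5:56 AM + 4:30 = 10:26 AM on Jul 4.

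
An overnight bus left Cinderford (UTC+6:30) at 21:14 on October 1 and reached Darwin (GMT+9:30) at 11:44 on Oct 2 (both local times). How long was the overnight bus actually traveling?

Darwin is 3:00 ahead of Cinderford.
Clock-face elapsed time (ignoring zones) is 14 hours 30 minutes.
Actual elapsed = 14 hours 30 minutes − 3:00 = 11 hours 30 minutes.

11 hours 30 minutes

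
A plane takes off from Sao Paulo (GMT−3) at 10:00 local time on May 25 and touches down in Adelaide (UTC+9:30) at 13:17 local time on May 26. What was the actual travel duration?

Departure in UTC: 10:00 + 3:00 = 13:00 on May 25.
Arrival in UTC: 13:17 − 9:30 = 03:47 on May 26.
Elapsed = 03:47 − 13:00 (+1 day) = 14 hours 47 minutes.

14 hours 47 minutes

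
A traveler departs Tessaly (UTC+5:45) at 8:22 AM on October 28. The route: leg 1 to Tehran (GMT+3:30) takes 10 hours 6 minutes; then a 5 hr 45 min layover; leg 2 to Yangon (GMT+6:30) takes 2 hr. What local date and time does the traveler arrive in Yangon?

2:58 AM on Oct 29

Convert departure to UTC: 8:22 AM − 5:45 = 2:37 AM UTC on Oct 28.
Add 10 hours 6 minutes leg 1 → 12:43 PM UTC.
Add 5 hours and 45 minutes layover in Tehran → 6:28 PM UTC.
Add 2 hours leg 2 → 8:28 PM UTC.
Yangon is UTC+6:30, so local arrival = 8:28 PM + 6:30 = 2:58 AM on Oct 29.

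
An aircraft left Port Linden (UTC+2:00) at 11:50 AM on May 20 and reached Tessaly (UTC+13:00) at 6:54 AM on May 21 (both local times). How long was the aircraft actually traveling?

8 hours 4 minutes

Departure in UTC: 11:50 AM − 2:00 = 9:50 AM on May 20.
Arrival in UTC: 6:54 AM − 13:00 = 5:54 PM on May 20.
Elapsed = 5:54 PM − 9:50 AM = 8 hours 4 minutes.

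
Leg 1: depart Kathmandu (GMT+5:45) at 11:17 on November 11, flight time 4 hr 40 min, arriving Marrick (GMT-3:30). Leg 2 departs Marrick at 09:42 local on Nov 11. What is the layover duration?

Convert departure to UTC: 11:17 − 5:45 = 05:32 UTC on Nov 11.
Add 4 hours 40 minutes flight time → 10:12 UTC.
Marrick is UTC−3:30, so local arrival = 10:12 − 3:30 = 06:42 on Nov 11.
Layover = 09:42 − 06:42 = 3 hours.

3 hours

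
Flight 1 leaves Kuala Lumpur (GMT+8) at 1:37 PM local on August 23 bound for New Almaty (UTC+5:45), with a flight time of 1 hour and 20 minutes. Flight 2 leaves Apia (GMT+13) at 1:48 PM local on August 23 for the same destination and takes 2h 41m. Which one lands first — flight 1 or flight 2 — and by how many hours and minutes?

the second, by 3 hours 28 minutes

Flight 1 in UTC: 1:37 PM − 8:00 = 5:37 AM on Aug 23.
+1 hour 20 minutes → arrive 6:57 AM UTC on Aug 23.
Flight 2 in UTC: 1:48 PM − 13:00 = 12:48 AM on Aug 23.
+2 hours and 41 minutes → arrive 3:29 AM UTC on Aug 23.
Flight 2 lands earlier by 3 hours 28 minutes.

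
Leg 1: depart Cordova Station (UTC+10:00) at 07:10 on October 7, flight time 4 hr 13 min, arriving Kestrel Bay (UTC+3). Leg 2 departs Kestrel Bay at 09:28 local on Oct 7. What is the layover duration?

5 hours 5 minutes

Convert departure to UTC: 07:10 − 10:00 = 21:10 UTC on Oct 6.
Add 4 hours and 13 minutes flight time → 01:23 UTC (Oct 7).
Kestrel Bay is UTC+3:00, so local arrival = 01:23 + 3:00 = 04:23 on Oct 7.
Layover = 09:28 − 04:23 = 5 hours 5 minutes.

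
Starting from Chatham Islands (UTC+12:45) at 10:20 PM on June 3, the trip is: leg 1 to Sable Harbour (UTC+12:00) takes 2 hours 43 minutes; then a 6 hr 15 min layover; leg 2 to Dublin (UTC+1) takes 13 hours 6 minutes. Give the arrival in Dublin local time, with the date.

8:39 AM on Jun 4

Convert departure to UTC: 10:20 PM − 12:45 = 9:35 AM UTC on Jun 3.
Add 2 hours and 43 minutes leg 1 → 12:18 PM UTC.
Add 6 hours 15 minutes layover in Sable Harbour → 6:33 PM UTC.
Add 13 hours and 6 minutes leg 2 → 7:39 AM UTC (Jun 4).
Dublin is UTC+1:00, so local arrival = 7:39 AM + 1:00 = 8:39 AM on Jun 4.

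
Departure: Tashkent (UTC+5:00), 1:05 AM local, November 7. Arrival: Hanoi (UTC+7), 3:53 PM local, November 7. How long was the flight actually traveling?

12 hours 48 minutes

Hanoi is 2:00 ahead of Tashkent.
Clock-face elapsed time (ignoring zones) is 14 hours 48 minutes.
Actual elapsed = 14 hours 48 minutes − 2:00 = 12 hours 48 minutes.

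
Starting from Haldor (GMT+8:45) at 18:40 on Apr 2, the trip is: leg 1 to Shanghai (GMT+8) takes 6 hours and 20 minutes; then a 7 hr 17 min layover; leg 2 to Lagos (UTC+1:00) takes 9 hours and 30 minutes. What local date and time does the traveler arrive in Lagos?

10:02 on Apr 3

Convert departure to UTC: 18:40 − 8:45 = 09:55 UTC on Apr 2.
Add 6 hours 20 minutes leg 1 → 16:15 UTC.
Add 7 hours and 17 minutes layover in Shanghai → 23:32 UTC.
Add 9 hours 30 minutes leg 2 → 09:02 UTC (Apr 3).
Lagos is UTC+1:00, so local arrival = 09:02 + 1:00 = 10:02 on Apr 3.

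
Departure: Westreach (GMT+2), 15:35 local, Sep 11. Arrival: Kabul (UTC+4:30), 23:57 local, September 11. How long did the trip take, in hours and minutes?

5 hours 52 minutes

Departure in UTC: 15:35 − 2:00 = 13:35 on Sep 11.
Arrival in UTC: 23:57 − 4:30 = 19:27 on Sep 11.
Elapsed = 19:27 − 13:35 = 5 hours 52 minutes.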